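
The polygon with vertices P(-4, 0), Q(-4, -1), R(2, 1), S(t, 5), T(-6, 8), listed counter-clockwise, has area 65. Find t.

8

The doubled signed area Σ (x_i y_{i+1} − x_{i+1} y_i) is linear in t.
With t=0 it equals 74; the coefficient of t is 7 (from the two edges through S).
So 7·t + 74 = 2·65 = 130 ⇒ t = 8.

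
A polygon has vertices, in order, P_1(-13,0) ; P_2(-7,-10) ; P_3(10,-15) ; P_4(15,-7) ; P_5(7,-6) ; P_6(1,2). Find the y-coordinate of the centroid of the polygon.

-622/99

Apply the surveyor's formula. First the cross-terms c_i = x_i·y_{i+1} − x_{i+1}·y_i:
  130, 205, 155, -41, 20, 26  ⇒  2A = 495, A = 247.5.
Then Σ (y_i + y_{i+1})·c_i = -9330, so ȳ = -9330 / (6·247.5) = -622/99.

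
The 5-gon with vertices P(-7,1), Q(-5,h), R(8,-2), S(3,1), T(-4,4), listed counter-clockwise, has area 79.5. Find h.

-6

The doubled signed area Σ (x_i y_{i+1} − x_{i+1} y_i) is linear in h.
With h=0 it equals 69; the coefficient of h is -15 (from the two edges through Q).
So -15·h + 69 = 2·79.5 = 159 ⇒ h = -6.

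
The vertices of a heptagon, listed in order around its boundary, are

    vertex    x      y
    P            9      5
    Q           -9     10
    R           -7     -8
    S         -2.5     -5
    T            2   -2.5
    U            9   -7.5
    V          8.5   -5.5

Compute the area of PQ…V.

Σ = (135) + (142) + (15) + (16.25) + (7.5) + (14.25) + (92) = 422
Area = |Σ|/2 = 211.

211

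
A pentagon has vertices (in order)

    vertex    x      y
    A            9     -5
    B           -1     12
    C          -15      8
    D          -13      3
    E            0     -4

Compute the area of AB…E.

211

Cross-terms: 103, 172, 59, 52, 36  ⇒  Σ = 422
Area = |Σ|/2 = 211.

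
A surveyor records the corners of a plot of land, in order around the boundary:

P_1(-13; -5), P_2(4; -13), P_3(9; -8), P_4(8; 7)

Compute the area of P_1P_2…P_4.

226

Apply the surveyor's formula: 2A = Σ (x_i·y_{i+1} − x_{i+1}·y_i), indices taken mod 4.
P_1→P_2: (-13)(-13) − (4)(-5) = 189
P_2→P_3: (4)(-8) − (9)(-13) = 85
P_3→P_4: (9)(7) − (8)(-8) = 127
P_4→P_1: (8)(-5) − (-13)(7) = 51
Σ = 452
Area = |Σ|/2 = 226.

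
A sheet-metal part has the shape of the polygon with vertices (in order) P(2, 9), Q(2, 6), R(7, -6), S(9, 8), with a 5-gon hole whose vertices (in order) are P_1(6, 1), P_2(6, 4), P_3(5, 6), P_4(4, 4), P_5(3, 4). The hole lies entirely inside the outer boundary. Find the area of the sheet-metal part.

Outer boundary:
Σ = (-6) + (-54) + (110) + (65) = 115
Area = |Σ|/2 = 57.5.
Hole:
Σ = (18) + (16) + (-4) + (4) + (-21) = 13
Area = |Σ|/2 = 6.5.
Net area = 57.5 − 6.5 = 51.

51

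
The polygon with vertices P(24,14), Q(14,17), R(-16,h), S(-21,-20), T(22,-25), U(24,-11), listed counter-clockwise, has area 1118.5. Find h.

-14

The doubled signed area Σ (x_i y_{i+1} − x_{i+1} y_i) is linear in h.
With h=0 it equals 2727; the coefficient of h is 35 (from the two edges through R).
So 35·h + 2727 = 2·1118.5 = 2237 ⇒ h = -14.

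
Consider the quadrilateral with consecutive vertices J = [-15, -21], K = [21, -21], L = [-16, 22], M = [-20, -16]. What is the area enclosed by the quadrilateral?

Apply the shoelace formula: 2A = Σ (x_i·y_{i+1} − x_{i+1}·y_i), indices taken mod 4.
J→K: (-15)(-21) − (21)(-21) = 756
K→L: (21)(22) − (-16)(-21) = 126
L→M: (-16)(-16) − (-20)(22) = 696
M→J: (-20)(-21) − (-15)(-16) = 180
Σ = 1758
Area = |Σ|/2 = 879.

879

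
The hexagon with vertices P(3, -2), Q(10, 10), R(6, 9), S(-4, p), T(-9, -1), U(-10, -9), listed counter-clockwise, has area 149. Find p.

4

The doubled signed area Σ (x_i y_{i+1} − x_{i+1} y_i) is linear in p.
With p=0 it equals 238; the coefficient of p is 15 (from the two edges through S).
So 15·p + 238 = 2·149 = 298 ⇒ p = 4.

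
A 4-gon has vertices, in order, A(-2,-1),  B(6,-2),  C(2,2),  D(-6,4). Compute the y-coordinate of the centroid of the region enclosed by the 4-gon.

11/15

Apply the surveyor's formula. First the cross-terms c_i = x_i·y_{i+1} − x_{i+1}·y_i:
  10, 16, 20, 14  ⇒  2A = 60, A = 30.
Then Σ (y_i + y_{i+1})·c_i = 132, so ȳ = 132 / (6·30) = 11/15.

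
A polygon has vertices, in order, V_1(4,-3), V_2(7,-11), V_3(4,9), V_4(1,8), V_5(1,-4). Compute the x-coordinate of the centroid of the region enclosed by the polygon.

Apply the surveyor's formula. First the cross-terms c_i = x_i·y_{i+1} − x_{i+1}·y_i:
  -23, 107, 23, -12, 13  ⇒  2A = 108, A = 54.
Then Σ (x_i + x_{i+1})·c_i = 1080, so x̄ = 1080 / (6·54) = 10/3.

10/3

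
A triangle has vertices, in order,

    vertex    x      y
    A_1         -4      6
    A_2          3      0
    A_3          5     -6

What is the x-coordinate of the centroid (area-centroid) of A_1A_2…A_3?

4/3

Apply the shoelace (surveyor's) formula. First the cross-terms c_i = x_i·y_{i+1} − x_{i+1}·y_i:
  -18, -18, 6  ⇒  2A = -30, A = -15.
Then Σ (x_i + x_{i+1})·c_i = -120, so x̄ = -120 / (6·(-15)) = 4/3.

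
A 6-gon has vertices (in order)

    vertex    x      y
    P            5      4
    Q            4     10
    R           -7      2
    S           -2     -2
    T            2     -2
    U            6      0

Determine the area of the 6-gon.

87

Apply the shoelace formula: 2A = Σ (x_i·y_{i+1} − x_{i+1}·y_i), indices taken mod 6.
Σ = (34) + (78) + (18) + (8) + (12) + (24) = 174
Area = |Σ|/2 = 87.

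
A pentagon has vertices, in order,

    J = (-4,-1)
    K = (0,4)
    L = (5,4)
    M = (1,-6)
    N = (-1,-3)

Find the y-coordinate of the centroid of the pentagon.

Apply the shoelace (surveyor's) formula. First the cross-terms c_i = x_i·y_{i+1} − x_{i+1}·y_i:
  -16, -20, -34, -9, -11  ⇒  2A = -90, A = -45.
Then Σ (y_i + y_{i+1})·c_i = -15, so ȳ = -15 / (6·(-45)) = 1/18.

1/18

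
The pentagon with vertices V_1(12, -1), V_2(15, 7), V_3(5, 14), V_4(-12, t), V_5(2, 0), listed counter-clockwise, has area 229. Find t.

The doubled signed area Σ (x_i y_{i+1} − x_{i+1} y_i) is linear in t.
With t=0 it equals 440; the coefficient of t is 3 (from the two edges through V_4).
So 3·t + 440 = 2·229 = 458 ⇒ t = 6.

6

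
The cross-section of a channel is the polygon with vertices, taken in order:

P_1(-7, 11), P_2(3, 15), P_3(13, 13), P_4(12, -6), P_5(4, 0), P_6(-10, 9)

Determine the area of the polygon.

Σ = (-138) + (-156) + (-234) + (24) + (36) + (-47) = -515
Area = |Σ|/2 = 257.5.

257.5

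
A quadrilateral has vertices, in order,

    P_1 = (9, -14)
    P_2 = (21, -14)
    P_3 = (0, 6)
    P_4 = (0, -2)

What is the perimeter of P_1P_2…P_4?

|P_1P_2| = √((12)² + (0)²) = √144 = 12
|P_2P_3| = √((-21)² + (20)²) = √841 = 29
|P_3P_4| = √((0)² + (-8)²) = √64 = 8
|P_4P_1| = √((9)² + (-12)²) = √225 = 15
Perimeter = 12 + 29 + 8 + 15 = 64.

64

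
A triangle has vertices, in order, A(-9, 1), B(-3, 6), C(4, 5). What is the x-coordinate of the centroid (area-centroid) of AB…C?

-8/3

Apply the surveyor's formula. First the cross-terms c_i = x_i·y_{i+1} − x_{i+1}·y_i:
  -51, -39, 49  ⇒  2A = -41, A = -20.5.
Then Σ (x_i + x_{i+1})·c_i = 328, so x̄ = 328 / (6·(-20.5)) = -8/3.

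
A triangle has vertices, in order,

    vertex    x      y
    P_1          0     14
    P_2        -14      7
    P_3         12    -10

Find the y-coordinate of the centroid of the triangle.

Apply the shoelace (surveyor's) formula. First the cross-terms c_i = x_i·y_{i+1} − x_{i+1}·y_i:
  196, 56, 168  ⇒  2A = 420, A = 210.
Then Σ (y_i + y_{i+1})·c_i = 4620, so ȳ = 4620 / (6·210) = 11/3.

11/3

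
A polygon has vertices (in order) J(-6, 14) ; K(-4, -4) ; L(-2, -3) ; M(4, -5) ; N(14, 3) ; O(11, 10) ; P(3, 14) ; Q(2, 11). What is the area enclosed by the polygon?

J→K: (-6)(-4) − (-4)(14) = 80
K→L: (-4)(-3) − (-2)(-4) = 4
L→M: (-2)(-5) − (4)(-3) = 22
M→N: (4)(3) − (14)(-5) = 82
N→O: (14)(10) − (11)(3) = 107
O→P: (11)(14) − (3)(10) = 124
P→Q: (3)(11) − (2)(14) = 5
Q→J: (2)(14) − (-6)(11) = 94
Σ = 518
Area = |Σ|/2 = 259.

259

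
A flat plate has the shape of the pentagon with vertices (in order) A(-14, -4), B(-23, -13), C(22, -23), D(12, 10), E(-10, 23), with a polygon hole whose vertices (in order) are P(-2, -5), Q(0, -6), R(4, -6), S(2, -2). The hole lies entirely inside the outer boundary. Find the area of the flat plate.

1056.5

Outer boundary:
Apply the surveyor's formula: 2A = Σ (x_i·y_{i+1} − x_{i+1}·y_i), indices taken mod 5.
Cross-terms: 90, 815, 496, 376, 362  ⇒  Σ = 2139
Area = |Σ|/2 = 1069.5.
Hole:
Apply the surveyor's formula: 2A = Σ (x_i·y_{i+1} − x_{i+1}·y_i), indices taken mod 4.
P→Q: (-2)(-6) − (0)(-5) = 12
Q→R: (0)(-6) − (4)(-6) = 24
R→S: (4)(-2) − (2)(-6) = 4
S→P: (2)(-5) − (-2)(-2) = -14
Σ = 26
Area = |Σ|/2 = 13.
Net area = 1069.5 − 13 = 1056.5.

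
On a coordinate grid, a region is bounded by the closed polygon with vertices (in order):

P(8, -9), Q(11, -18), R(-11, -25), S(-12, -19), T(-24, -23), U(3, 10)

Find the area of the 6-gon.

Apply Gauss's area formula: 2A = Σ (x_i·y_{i+1} − x_{i+1}·y_i), indices taken mod 6.
Cross-terms: -45, -473, -91, -180, -171, -107  ⇒  Σ = -1067
Area = |Σ|/2 = 533.5.

533.5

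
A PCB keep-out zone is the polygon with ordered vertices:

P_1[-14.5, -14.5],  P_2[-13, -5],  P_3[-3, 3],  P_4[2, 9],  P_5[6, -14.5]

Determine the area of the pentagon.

Apply the shoelace formula: 2A = Σ (x_i·y_{i+1} − x_{i+1}·y_i), indices taken mod 5.
Cross-terms: -116, -54, -33, -83, -297.25  ⇒  Σ = -583.25
Area = |Σ|/2 = 291.625.

291.625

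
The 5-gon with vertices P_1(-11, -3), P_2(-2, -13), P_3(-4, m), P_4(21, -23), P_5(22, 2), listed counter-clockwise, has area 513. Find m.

-15

Write out the shoelace sum; only the two edges meeting at P_3 involve m:
2·Area = [((-2)·m − (-4)·(-13)) + ((-4)·(-23) − 21·m)] + 641
       = -23·m + 681 = 1026
⇒ m = -15.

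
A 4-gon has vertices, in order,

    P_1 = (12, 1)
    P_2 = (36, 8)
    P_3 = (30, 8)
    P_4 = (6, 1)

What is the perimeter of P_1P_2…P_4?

|P_1P_2| = √((24)² + (7)²) = √625 = 25
|P_2P_3| = √((-6)² + (0)²) = √36 = 6
|P_3P_4| = √((-24)² + (-7)²) = √625 = 25
|P_4P_1| = √((6)² + (0)²) = √36 = 6
Perimeter = 25 + 6 + 25 + 6 = 62.

62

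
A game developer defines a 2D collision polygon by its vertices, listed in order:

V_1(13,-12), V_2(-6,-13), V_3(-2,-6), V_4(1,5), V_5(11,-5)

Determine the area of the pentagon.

Apply the surveyor's formula: 2A = Σ (x_i·y_{i+1} − x_{i+1}·y_i), indices taken mod 5.
Σ = (-241) + (10) + (-4) + (-60) + (-67) = -362
Area = |Σ|/2 = 181.

181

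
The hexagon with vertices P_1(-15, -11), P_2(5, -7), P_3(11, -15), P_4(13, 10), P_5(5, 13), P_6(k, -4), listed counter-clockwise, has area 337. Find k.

Write out the shoelace sum; only the two edges meeting at P_6 involve k:
2·Area = [(5·(-4) − k·13) + (k·(-11) − (-15)·(-4))] + 586
       = -24·k + 506 = 674
⇒ k = -7.

-7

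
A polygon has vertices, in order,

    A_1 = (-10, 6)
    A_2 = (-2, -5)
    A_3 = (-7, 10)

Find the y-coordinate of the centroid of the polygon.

11/3

Apply the shoelace (surveyor's) formula. First the cross-terms c_i = x_i·y_{i+1} − x_{i+1}·y_i:
  62, -55, 58  ⇒  2A = 65, A = 32.5.
Then Σ (y_i + y_{i+1})·c_i = 715, so ȳ = 715 / (6·32.5) = 11/3.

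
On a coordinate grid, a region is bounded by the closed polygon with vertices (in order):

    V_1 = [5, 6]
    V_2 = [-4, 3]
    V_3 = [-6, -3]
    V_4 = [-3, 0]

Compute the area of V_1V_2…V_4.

Σ = (39) + (30) + (-9) + (-18) = 42
Area = |Σ|/2 = 21.

21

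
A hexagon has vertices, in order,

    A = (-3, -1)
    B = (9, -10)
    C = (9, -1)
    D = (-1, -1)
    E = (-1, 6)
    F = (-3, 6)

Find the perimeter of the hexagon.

|AB| = √((12)² + (-9)²) = √225 = 15
|BC| = √((0)² + (9)²) = √81 = 9
|CD| = √((-10)² + (0)²) = √100 = 10
|DE| = √((0)² + (7)²) = √49 = 7
|EF| = √((-2)² + (0)²) = √4 = 2
|FA| = √((0)² + (-7)²) = √49 = 7
Perimeter = 15 + 9 + 10 + 7 + 2 + 7 = 50.

50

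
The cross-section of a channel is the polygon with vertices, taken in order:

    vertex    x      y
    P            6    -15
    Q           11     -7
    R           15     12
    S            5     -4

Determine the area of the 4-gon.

Apply the shoelace formula: 2A = Σ (x_i·y_{i+1} − x_{i+1}·y_i), indices taken mod 4.
Σ = (123) + (237) + (-120) + (-51) = 189
Area = |Σ|/2 = 94.5.

94.5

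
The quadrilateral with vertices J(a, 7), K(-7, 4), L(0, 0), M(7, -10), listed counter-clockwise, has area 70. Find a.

3

Write out the shoelace sum; only the two edges meeting at J involve a:
2·Area = [(7·7 − a·(-10)) + (a·4 − (-7)·7)] + 0
       = 14·a + 98 = 140
⇒ a = 3.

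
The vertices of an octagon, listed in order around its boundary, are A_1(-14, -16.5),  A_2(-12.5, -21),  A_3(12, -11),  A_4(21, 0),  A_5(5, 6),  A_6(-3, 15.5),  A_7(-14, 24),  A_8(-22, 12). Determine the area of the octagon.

A_1→A_2: (-14)(-21) − (-12.5)(-16.5) = 87.75
A_2→A_3: (-12.5)(-11) − (12)(-21) = 389.5
A_3→A_4: (12)(0) − (21)(-11) = 231
A_4→A_5: (21)(6) − (5)(0) = 126
A_5→A_6: (5)(15.5) − (-3)(6) = 95.5
A_6→A_7: (-3)(24) − (-14)(15.5) = 145
A_7→A_8: (-14)(12) − (-22)(24) = 360
A_8→A_1: (-22)(-16.5) − (-14)(12) = 531
Σ = 1965.75
Area = |Σ|/2 = 982.875.

982.875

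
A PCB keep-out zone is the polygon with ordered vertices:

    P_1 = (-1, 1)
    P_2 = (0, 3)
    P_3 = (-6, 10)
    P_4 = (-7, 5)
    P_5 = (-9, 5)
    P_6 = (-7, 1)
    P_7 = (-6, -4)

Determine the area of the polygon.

Apply the surveyor's formula: 2A = Σ (x_i·y_{i+1} − x_{i+1}·y_i), indices taken mod 7.
Cross-terms: -3, 18, 40, 10, 26, 34, -10  ⇒  Σ = 115
Area = |Σ|/2 = 57.5.

57.5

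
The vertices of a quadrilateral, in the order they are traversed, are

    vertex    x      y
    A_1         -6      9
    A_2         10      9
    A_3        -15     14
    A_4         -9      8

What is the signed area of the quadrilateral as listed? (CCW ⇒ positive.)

A_1→A_2: (-6)(9) − (10)(9) = -144
A_2→A_3: (10)(14) − (-15)(9) = 275
A_3→A_4: (-15)(8) − (-9)(14) = 6
A_4→A_1: (-9)(9) − (-6)(8) = -33
Σ = 104
Signed area = Σ/2 = 52 (positive ⇒ counter-clockwise traversal).

52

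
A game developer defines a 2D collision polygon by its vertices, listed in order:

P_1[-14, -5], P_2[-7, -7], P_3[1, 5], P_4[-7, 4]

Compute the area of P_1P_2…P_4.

Apply Gauss's area formula: 2A = Σ (x_i·y_{i+1} − x_{i+1}·y_i), indices taken mod 4.
P_1→P_2: (-14)(-7) − (-7)(-5) = 63
P_2→P_3: (-7)(5) − (1)(-7) = -28
P_3→P_4: (1)(4) − (-7)(5) = 39
P_4→P_1: (-7)(-5) − (-14)(4) = 91
Σ = 165
Area = |Σ|/2 = 82.5.

82.5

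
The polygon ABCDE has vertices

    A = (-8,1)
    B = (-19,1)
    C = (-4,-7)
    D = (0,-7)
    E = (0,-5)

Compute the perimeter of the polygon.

|AB| = √((-11)² + (0)²) = √121 = 11
|BC| = √((15)² + (-8)²) = √289 = 17
|CD| = √((4)² + (0)²) = √16 = 4
|DE| = √((0)² + (2)²) = √4 = 2
|EA| = √((-8)² + (6)²) = √100 = 10
Perimeter = 11 + 17 + 4 + 2 + 10 = 44.

44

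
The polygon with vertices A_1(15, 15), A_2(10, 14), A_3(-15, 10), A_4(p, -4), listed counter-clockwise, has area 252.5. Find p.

Write out the shoelace sum; only the two edges meeting at A_4 involve p:
2·Area = [((-15)·(-4) − p·10) + (p·15 − 15·(-4))] + 370
       = 5·p + 490 = 505
⇒ p = 3.

3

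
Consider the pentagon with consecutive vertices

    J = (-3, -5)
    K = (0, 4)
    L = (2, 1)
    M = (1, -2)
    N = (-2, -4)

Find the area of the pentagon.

Apply the shoelace formula: 2A = Σ (x_i·y_{i+1} − x_{i+1}·y_i), indices taken mod 5.
J→K: (-3)(4) − (0)(-5) = -12
K→L: (0)(1) − (2)(4) = -8
L→M: (2)(-2) − (1)(1) = -5
M→N: (1)(-4) − (-2)(-2) = -8
N→J: (-2)(-5) − (-3)(-4) = -2
Σ = -35
Area = |Σ|/2 = 17.5.

17.5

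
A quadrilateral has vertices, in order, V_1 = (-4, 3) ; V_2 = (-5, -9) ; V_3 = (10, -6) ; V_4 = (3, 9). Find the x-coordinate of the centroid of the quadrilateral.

Apply the surveyor's formula. First the cross-terms c_i = x_i·y_{i+1} − x_{i+1}·y_i:
  51, 120, 108, 45  ⇒  2A = 324, A = 162.
Then Σ (x_i + x_{i+1})·c_i = 1500, so x̄ = 1500 / (6·162) = 125/81.

125/81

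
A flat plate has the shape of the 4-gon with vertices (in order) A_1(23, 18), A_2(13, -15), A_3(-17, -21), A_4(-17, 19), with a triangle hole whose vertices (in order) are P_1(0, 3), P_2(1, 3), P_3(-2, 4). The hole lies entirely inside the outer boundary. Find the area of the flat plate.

1264.5

Outer boundary:
Apply Gauss's area formula: 2A = Σ (x_i·y_{i+1} − x_{i+1}·y_i), indices taken mod 4.
Σ = (-579) + (-528) + (-680) + (-743) = -2530
Area = |Σ|/2 = 1265.
Hole:
Cross-terms: -3, 10, -6  ⇒  Σ = 1
Area = |Σ|/2 = 0.5.
Net area = 1265 − 0.5 = 1264.5.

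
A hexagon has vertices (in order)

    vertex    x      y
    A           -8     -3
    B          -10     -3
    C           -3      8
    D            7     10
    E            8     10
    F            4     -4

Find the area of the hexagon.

153.5

A→B: (-8)(-3) − (-10)(-3) = -6
B→C: (-10)(8) − (-3)(-3) = -89
C→D: (-3)(10) − (7)(8) = -86
D→E: (7)(10) − (8)(10) = -10
E→F: (8)(-4) − (4)(10) = -72
F→A: (4)(-3) − (-8)(-4) = -44
Σ = -307
Area = |Σ|/2 = 153.5.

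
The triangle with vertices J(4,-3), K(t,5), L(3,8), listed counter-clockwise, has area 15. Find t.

Write out the shoelace sum; only the two edges meeting at K involve t:
2·Area = [(4·5 − t·(-3)) + (t·8 − 3·5)] + -41
       = 11·t + -36 = 30
⇒ t = 6.

6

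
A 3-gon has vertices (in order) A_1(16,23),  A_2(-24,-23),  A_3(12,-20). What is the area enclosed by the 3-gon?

Σ = (184) + (756) + (596) = 1536
Area = |Σ|/2 = 768.

768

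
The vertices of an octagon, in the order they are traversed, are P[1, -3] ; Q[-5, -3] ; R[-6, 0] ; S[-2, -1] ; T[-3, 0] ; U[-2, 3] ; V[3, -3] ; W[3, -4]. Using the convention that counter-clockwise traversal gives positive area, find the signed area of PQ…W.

Apply the shoelace (surveyor's) formula: 2A = Σ (x_i·y_{i+1} − x_{i+1}·y_i), indices taken mod 8.
Cross-terms: -18, -18, 6, -3, -9, -3, -3, -5  ⇒  Σ = -53
Signed area = Σ/2 = -26.5 (negative ⇒ clockwise traversal).

-26.5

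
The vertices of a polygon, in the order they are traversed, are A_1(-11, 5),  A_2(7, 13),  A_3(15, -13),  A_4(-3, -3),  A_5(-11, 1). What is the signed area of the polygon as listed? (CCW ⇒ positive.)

Σ = (-178) + (-286) + (-84) + (-36) + (-44) = -628
Signed area = Σ/2 = -314 (negative ⇒ clockwise traversal).

-314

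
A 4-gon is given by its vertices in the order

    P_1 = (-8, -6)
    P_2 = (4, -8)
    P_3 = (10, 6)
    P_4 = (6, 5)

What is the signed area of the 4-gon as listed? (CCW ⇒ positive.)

105

Σ = (88) + (104) + (14) + (4) = 210
Signed area = Σ/2 = 105 (positive ⇒ counter-clockwise traversal).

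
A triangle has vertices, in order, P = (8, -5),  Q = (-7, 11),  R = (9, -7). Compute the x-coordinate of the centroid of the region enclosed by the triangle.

Apply the surveyor's formula. First the cross-terms c_i = x_i·y_{i+1} − x_{i+1}·y_i:
  53, -50, 11  ⇒  2A = 14, A = 7.
Then Σ (x_i + x_{i+1})·c_i = 140, so x̄ = 140 / (6·7) = 10/3.

10/3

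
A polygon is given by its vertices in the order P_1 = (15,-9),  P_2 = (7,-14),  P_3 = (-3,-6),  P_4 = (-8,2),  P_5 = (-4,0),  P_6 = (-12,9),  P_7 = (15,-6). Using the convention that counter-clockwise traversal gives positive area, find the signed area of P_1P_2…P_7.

-210.5

Apply Gauss's area formula: 2A = Σ (x_i·y_{i+1} − x_{i+1}·y_i), indices taken mod 7.
Cross-terms: -147, -84, -54, 8, -36, -63, -45  ⇒  Σ = -421
Signed area = Σ/2 = -210.5 (negative ⇒ clockwise traversal).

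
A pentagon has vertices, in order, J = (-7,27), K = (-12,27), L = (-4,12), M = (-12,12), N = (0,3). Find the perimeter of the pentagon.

70

|JK| = √((-5)² + (0)²) = √25 = 5
|KL| = √((8)² + (-15)²) = √289 = 17
|LM| = √((-8)² + (0)²) = √64 = 8
|MN| = √((12)² + (-9)²) = √225 = 15
|NJ| = √((-7)² + (24)²) = √625 = 25
Perimeter = 5 + 17 + 8 + 15 + 25 = 70.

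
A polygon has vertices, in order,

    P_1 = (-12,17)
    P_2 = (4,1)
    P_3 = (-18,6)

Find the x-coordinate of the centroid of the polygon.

Apply Gauss's area formula. First the cross-terms c_i = x_i·y_{i+1} − x_{i+1}·y_i:
  -80, 42, -234  ⇒  2A = -272, A = -136.
Then Σ (x_i + x_{i+1})·c_i = 7072, so x̄ = 7072 / (6·(-136)) = -26/3.

-26/3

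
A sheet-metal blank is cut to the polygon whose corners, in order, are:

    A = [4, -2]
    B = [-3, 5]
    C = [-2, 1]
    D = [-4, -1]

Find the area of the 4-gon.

19.5

Σ = (14) + (7) + (6) + (12) = 39
Area = |Σ|/2 = 19.5.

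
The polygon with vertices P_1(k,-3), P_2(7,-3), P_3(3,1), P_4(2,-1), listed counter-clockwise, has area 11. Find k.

Write out the shoelace sum; only the two edges meeting at P_1 involve k:
2·Area = [(2·(-3) − k·(-1)) + (k·(-3) − 7·(-3))] + 11
       = -2·k + 26 = 22
⇒ k = 2.

2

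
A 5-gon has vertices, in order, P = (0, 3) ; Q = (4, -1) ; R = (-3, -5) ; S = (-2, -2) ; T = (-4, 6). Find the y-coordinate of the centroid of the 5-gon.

46/213

Apply the surveyor's formula. First the cross-terms c_i = x_i·y_{i+1} − x_{i+1}·y_i:
  -12, -23, -4, -20, -12  ⇒  2A = -71, A = -35.5.
Then Σ (y_i + y_{i+1})·c_i = -46, so ȳ = -46 / (6·(-35.5)) = 46/213.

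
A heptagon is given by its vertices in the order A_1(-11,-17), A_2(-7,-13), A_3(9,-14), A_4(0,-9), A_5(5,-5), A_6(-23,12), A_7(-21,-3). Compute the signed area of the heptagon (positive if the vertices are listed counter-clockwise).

396.5

Σ = (24) + (215) + (-81) + (45) + (-55) + (321) + (324) = 793
Signed area = Σ/2 = 396.5 (positive ⇒ counter-clockwise traversal).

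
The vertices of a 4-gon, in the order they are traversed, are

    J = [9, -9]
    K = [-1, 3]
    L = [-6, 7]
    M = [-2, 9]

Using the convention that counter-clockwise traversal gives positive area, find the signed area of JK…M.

Σ = (18) + (11) + (-40) + (-63) = -74
Signed area = Σ/2 = -37 (negative ⇒ clockwise traversal).

-37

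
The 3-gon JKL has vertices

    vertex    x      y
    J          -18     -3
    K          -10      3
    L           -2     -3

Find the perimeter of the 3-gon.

|JK| = √((8)² + (6)²) = √100 = 10
|KL| = √((8)² + (-6)²) = √100 = 10
|LJ| = √((-16)² + (0)²) = √256 = 16
Perimeter = 10 + 10 + 16 = 36.

36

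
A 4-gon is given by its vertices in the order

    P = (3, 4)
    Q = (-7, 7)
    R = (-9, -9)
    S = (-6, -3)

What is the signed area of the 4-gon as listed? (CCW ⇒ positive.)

66.5

Apply the surveyor's formula: 2A = Σ (x_i·y_{i+1} − x_{i+1}·y_i), indices taken mod 4.
Cross-terms: 49, 126, -27, -15  ⇒  Σ = 133
Signed area = Σ/2 = 66.5 (positive ⇒ counter-clockwise traversal).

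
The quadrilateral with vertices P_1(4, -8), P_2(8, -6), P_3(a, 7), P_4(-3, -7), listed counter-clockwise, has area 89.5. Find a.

The doubled signed area Σ (x_i y_{i+1} − x_{i+1} y_i) is linear in a.
With a=0 it equals 169; the coefficient of a is -1 (from the two edges through P_3).
So -1·a + 169 = 2·89.5 = 179 ⇒ a = -10.

-10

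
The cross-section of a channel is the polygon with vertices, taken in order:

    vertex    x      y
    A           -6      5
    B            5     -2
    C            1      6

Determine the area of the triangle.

Σ = (-13) + (32) + (41) = 60
Area = |Σ|/2 = 30.

30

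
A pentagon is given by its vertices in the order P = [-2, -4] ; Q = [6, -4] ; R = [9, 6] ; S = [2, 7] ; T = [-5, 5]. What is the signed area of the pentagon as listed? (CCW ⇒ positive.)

115

Apply Gauss's area formula: 2A = Σ (x_i·y_{i+1} − x_{i+1}·y_i), indices taken mod 5.
Σ = (32) + (72) + (51) + (45) + (30) = 230
Signed area = Σ/2 = 115 (positive ⇒ counter-clockwise traversal).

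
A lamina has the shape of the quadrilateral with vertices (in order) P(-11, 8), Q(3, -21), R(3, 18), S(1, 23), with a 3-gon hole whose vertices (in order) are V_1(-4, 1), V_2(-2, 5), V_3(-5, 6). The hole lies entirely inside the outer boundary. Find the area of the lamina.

311

Outer boundary:
Cross-terms: 207, 117, 51, 261  ⇒  Σ = 636
Area = |Σ|/2 = 318.
Hole:
Apply Gauss's area formula: 2A = Σ (x_i·y_{i+1} − x_{i+1}·y_i), indices taken mod 3.
V_1→V_2: (-4)(5) − (-2)(1) = -18
V_2→V_3: (-2)(6) − (-5)(5) = 13
V_3→V_1: (-5)(1) − (-4)(6) = 19
Σ = 14
Area = |Σ|/2 = 7.
Net area = 318 − 7 = 311.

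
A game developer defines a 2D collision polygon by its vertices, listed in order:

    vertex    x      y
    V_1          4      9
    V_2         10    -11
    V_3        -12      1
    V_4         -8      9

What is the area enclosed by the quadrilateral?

Apply the surveyor's formula: 2A = Σ (x_i·y_{i+1} − x_{i+1}·y_i), indices taken mod 4.
Cross-terms: -134, -122, -100, -108  ⇒  Σ = -464
Area = |Σ|/2 = 232.

232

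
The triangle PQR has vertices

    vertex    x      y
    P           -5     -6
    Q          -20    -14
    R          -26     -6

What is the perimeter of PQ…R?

|PQ| = √((-15)² + (-8)²) = √289 = 17
|QR| = √((-6)² + (8)²) = √100 = 10
|RP| = √((21)² + (0)²) = √441 = 21
Perimeter = 17 + 10 + 21 = 48.

48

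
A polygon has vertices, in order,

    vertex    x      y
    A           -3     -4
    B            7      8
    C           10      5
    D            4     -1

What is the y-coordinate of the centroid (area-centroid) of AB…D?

Apply Gauss's area formula. First the cross-terms c_i = x_i·y_{i+1} − x_{i+1}·y_i:
  4, -45, -30, -19  ⇒  2A = -90, A = -45.
Then Σ (y_i + y_{i+1})·c_i = -594, so ȳ = -594 / (6·(-45)) = 2.2.

2.2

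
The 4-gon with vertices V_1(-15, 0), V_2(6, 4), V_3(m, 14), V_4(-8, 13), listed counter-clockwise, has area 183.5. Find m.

4

The doubled signed area Σ (x_i y_{i+1} − x_{i+1} y_i) is linear in m.
With m=0 it equals 331; the coefficient of m is 9 (from the two edges through V_3).
So 9·m + 331 = 2·183.5 = 367 ⇒ m = 4.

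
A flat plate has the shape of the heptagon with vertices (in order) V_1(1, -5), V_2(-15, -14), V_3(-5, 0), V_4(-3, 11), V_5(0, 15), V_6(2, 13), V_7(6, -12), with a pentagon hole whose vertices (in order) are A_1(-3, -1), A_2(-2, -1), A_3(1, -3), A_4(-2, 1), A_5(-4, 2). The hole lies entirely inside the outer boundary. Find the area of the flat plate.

198

Outer boundary:
Cross-terms: -89, -70, -55, -45, -30, -102, -18  ⇒  Σ = -409
Area = |Σ|/2 = 204.5.
Hole:
A_1→A_2: (-3)(-1) − (-2)(-1) = 1
A_2→A_3: (-2)(-3) − (1)(-1) = 7
A_3→A_4: (1)(1) − (-2)(-3) = -5
A_4→A_5: (-2)(2) − (-4)(1) = 0
A_5→A_1: (-4)(-1) − (-3)(2) = 10
Σ = 13
Area = |Σ|/2 = 6.5.
Net area = 204.5 − 6.5 = 198.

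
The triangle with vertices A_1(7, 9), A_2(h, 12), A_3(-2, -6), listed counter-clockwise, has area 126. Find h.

Write out the shoelace sum; only the two edges meeting at A_2 involve h:
2·Area = [(7·12 − h·9) + (h·(-6) − (-2)·12)] + 24
       = -15·h + 132 = 252
⇒ h = -8.

-8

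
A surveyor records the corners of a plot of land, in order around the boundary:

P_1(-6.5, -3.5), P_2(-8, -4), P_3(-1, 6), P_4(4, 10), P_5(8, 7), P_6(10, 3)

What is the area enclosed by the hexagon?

P_1→P_2: (-6.5)(-4) − (-8)(-3.5) = -2
P_2→P_3: (-8)(6) − (-1)(-4) = -52
P_3→P_4: (-1)(10) − (4)(6) = -34
P_4→P_5: (4)(7) − (8)(10) = -52
P_5→P_6: (8)(3) − (10)(7) = -46
P_6→P_1: (10)(-3.5) − (-6.5)(3) = -15.5
Σ = -201.5
Area = |Σ|/2 = 100.75.

100.75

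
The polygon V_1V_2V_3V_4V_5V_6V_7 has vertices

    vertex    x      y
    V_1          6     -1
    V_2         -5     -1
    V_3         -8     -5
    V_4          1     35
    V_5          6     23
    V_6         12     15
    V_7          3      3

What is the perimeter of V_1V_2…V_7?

100

|V_1V_2| = √((-11)² + (0)²) = √121 = 11
|V_2V_3| = √((-3)² + (-4)²) = √25 = 5
|V_3V_4| = √((9)² + (40)²) = √1681 = 41
|V_4V_5| = √((5)² + (-12)²) = √169 = 13
|V_5V_6| = √((6)² + (-8)²) = √100 = 10
|V_6V_7| = √((-9)² + (-12)²) = √225 = 15
|V_7V_1| = √((3)² + (-4)²) = √25 = 5
Perimeter = 11 + 5 + 41 + 13 + 10 + 15 + 5 = 100.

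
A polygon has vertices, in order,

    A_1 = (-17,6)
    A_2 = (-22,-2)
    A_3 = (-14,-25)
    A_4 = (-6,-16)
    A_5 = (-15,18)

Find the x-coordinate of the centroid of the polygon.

-2635/189

Apply the shoelace (surveyor's) formula. First the cross-terms c_i = x_i·y_{i+1} − x_{i+1}·y_i:
  166, 522, 74, -348, 216  ⇒  2A = 630, A = 315.
Then Σ (x_i + x_{i+1})·c_i = -26350, so x̄ = -26350 / (6·315) = -2635/189.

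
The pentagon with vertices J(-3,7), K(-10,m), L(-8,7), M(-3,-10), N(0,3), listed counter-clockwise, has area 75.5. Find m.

10

The doubled signed area Σ (x_i y_{i+1} − x_{i+1} y_i) is linear in m.
With m=0 it equals 101; the coefficient of m is 5 (from the two edges through K).
So 5·m + 101 = 2·75.5 = 151 ⇒ m = 10.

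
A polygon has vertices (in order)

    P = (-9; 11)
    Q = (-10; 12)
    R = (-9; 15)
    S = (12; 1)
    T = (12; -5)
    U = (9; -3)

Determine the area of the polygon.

110

Apply Gauss's area formula: 2A = Σ (x_i·y_{i+1} − x_{i+1}·y_i), indices taken mod 6.
Cross-terms: 2, -42, -189, -72, 9, 72  ⇒  Σ = -220
Area = |Σ|/2 = 110.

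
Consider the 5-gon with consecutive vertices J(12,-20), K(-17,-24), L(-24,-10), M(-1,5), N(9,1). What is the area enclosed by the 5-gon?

Σ = (-628) + (-406) + (-130) + (-46) + (-192) = -1402
Area = |Σ|/2 = 701.

701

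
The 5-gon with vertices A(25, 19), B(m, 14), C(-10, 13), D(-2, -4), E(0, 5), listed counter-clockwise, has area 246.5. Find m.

-12

Write out the shoelace sum; only the two edges meeting at B involve m:
2·Area = [(25·14 − m·19) + (m·13 − (-10)·14)] + -69
       = -6·m + 421 = 493
⇒ m = -12.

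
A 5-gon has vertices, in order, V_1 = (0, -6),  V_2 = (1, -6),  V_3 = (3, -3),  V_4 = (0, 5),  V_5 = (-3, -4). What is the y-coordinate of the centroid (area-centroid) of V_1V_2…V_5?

Apply the surveyor's formula. First the cross-terms c_i = x_i·y_{i+1} − x_{i+1}·y_i:
  6, 15, 15, 15, 18  ⇒  2A = 69, A = 34.5.
Then Σ (y_i + y_{i+1})·c_i = -342, so ȳ = -342 / (6·34.5) = -38/23.

-38/23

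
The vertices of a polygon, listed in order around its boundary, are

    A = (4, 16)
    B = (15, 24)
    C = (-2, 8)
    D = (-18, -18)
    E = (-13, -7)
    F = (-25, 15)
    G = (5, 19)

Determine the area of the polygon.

Apply the shoelace formula: 2A = Σ (x_i·y_{i+1} − x_{i+1}·y_i), indices taken mod 7.
Σ = (-144) + (168) + (180) + (-108) + (-370) + (-550) + (4) = -820
Area = |Σ|/2 = 410.

410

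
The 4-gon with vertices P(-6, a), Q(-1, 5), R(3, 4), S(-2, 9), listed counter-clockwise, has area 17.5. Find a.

5

Write out the shoelace sum; only the two edges meeting at P involve a:
2·Area = [((-2)·a − (-6)·9) + ((-6)·5 − (-1)·a)] + 16
       = -1·a + 40 = 35
⇒ a = 5.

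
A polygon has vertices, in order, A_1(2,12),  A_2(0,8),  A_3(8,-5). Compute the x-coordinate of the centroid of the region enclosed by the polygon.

10/3

Apply the surveyor's formula. First the cross-terms c_i = x_i·y_{i+1} − x_{i+1}·y_i:
  16, -64, 106  ⇒  2A = 58, A = 29.
Then Σ (x_i + x_{i+1})·c_i = 580, so x̄ = 580 / (6·29) = 10/3.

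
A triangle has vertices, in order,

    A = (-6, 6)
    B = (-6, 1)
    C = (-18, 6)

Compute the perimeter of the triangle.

|AB| = √((0)² + (-5)²) = √25 = 5
|BC| = √((-12)² + (5)²) = √169 = 13
|CA| = √((12)² + (0)²) = √144 = 12
Perimeter = 5 + 13 + 12 = 30.

30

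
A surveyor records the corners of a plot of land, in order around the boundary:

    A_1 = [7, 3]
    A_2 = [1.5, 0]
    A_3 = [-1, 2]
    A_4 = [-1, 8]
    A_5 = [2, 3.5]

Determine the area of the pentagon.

Cross-terms: -4.5, 3, -6, -19.5, -18.5  ⇒  Σ = -45.5
Area = |Σ|/2 = 22.75.

22.75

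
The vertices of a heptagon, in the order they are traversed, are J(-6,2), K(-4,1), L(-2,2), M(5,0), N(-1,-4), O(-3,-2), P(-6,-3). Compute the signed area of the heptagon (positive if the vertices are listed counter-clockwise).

-38.5

Cross-terms: 2, -6, -10, -20, -10, -3, -30  ⇒  Σ = -77
Signed area = Σ/2 = -38.5 (negative ⇒ clockwise traversal).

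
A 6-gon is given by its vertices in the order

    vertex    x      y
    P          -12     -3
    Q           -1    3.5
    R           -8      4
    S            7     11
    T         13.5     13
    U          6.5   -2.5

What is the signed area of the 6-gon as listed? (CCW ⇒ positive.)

-181.125

Σ = (-45) + (24) + (-116) + (-57.5) + (-118.25) + (-49.5) = -362.25
Signed area = Σ/2 = -181.125 (negative ⇒ clockwise traversal).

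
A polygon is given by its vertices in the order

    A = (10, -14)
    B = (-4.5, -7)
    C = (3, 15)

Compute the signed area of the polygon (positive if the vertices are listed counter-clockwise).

Apply Gauss's area formula: 2A = Σ (x_i·y_{i+1} − x_{i+1}·y_i), indices taken mod 3.
Σ = (-133) + (-46.5) + (-192) = -371.5
Signed area = Σ/2 = -185.75 (negative ⇒ clockwise traversal).

-185.75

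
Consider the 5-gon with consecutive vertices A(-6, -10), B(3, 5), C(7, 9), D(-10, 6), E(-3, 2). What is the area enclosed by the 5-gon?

82

Apply the shoelace formula: 2A = Σ (x_i·y_{i+1} − x_{i+1}·y_i), indices taken mod 5.
A→B: (-6)(5) − (3)(-10) = 0
B→C: (3)(9) − (7)(5) = -8
C→D: (7)(6) − (-10)(9) = 132
D→E: (-10)(2) − (-3)(6) = -2
E→A: (-3)(-10) − (-6)(2) = 42
Σ = 164
Area = |Σ|/2 = 82.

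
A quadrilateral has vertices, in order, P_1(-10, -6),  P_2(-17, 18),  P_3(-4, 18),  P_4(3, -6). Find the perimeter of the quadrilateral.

76

|P_1P_2| = √((-7)² + (24)²) = √625 = 25
|P_2P_3| = √((13)² + (0)²) = √169 = 13
|P_3P_4| = √((7)² + (-24)²) = √625 = 25
|P_4P_1| = √((-13)² + (0)²) = √169 = 13
Perimeter = 25 + 13 + 25 + 13 = 76.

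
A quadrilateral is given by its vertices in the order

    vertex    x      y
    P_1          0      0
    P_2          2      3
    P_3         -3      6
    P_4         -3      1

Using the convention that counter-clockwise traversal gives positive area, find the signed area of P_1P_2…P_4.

Apply the shoelace formula: 2A = Σ (x_i·y_{i+1} − x_{i+1}·y_i), indices taken mod 4.
Σ = (0) + (21) + (15) + (0) = 36
Signed area = Σ/2 = 18 (positive ⇒ counter-clockwise traversal).

18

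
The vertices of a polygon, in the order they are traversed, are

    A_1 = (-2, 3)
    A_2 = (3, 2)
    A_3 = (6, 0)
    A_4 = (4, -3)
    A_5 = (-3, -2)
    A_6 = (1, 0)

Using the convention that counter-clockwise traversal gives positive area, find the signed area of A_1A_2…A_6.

-27.5

Apply the shoelace formula: 2A = Σ (x_i·y_{i+1} − x_{i+1}·y_i), indices taken mod 6.
Σ = (-13) + (-12) + (-18) + (-17) + (2) + (3) = -55
Signed area = Σ/2 = -27.5 (negative ⇒ clockwise traversal).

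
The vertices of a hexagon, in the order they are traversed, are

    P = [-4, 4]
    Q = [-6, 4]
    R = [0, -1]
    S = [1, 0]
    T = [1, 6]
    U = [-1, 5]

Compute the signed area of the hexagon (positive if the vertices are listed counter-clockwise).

Apply the shoelace (surveyor's) formula: 2A = Σ (x_i·y_{i+1} − x_{i+1}·y_i), indices taken mod 6.
Σ = (8) + (6) + (1) + (6) + (11) + (16) = 48
Signed area = Σ/2 = 24 (positive ⇒ counter-clockwise traversal).

24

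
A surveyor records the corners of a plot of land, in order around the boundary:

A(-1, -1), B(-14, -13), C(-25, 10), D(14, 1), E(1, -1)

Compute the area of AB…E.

Apply Gauss's area formula: 2A = Σ (x_i·y_{i+1} − x_{i+1}·y_i), indices taken mod 5.
A→B: (-1)(-13) − (-14)(-1) = -1
B→C: (-14)(10) − (-25)(-13) = -465
C→D: (-25)(1) − (14)(10) = -165
D→E: (14)(-1) − (1)(1) = -15
E→A: (1)(-1) − (-1)(-1) = -2
Σ = -648
Area = |Σ|/2 = 324.

324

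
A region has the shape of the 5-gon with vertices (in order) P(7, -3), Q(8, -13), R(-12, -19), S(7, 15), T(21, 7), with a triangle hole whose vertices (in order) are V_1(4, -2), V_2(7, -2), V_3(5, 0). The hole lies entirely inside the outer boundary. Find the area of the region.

397

Outer boundary:
Σ = (-67) + (-308) + (-47) + (-266) + (-112) = -800
Area = |Σ|/2 = 400.
Hole:
Cross-terms: 6, 10, -10  ⇒  Σ = 6
Area = |Σ|/2 = 3.
Net area = 400 − 3 = 397.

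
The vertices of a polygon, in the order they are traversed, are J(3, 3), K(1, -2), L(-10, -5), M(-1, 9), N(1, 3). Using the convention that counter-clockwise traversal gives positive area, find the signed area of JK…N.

-73.5

J→K: (3)(-2) − (1)(3) = -9
K→L: (1)(-5) − (-10)(-2) = -25
L→M: (-10)(9) − (-1)(-5) = -95
M→N: (-1)(3) − (1)(9) = -12
N→J: (1)(3) − (3)(3) = -6
Σ = -147
Signed area = Σ/2 = -73.5 (negative ⇒ clockwise traversal).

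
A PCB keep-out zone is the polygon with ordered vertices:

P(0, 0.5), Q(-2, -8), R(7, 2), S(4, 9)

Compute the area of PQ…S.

55

Σ = (1) + (52) + (55) + (2) = 110
Area = |Σ|/2 = 55.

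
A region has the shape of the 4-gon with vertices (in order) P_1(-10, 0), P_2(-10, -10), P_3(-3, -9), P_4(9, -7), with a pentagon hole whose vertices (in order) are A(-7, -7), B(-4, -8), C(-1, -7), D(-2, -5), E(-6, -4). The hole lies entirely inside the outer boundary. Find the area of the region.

80.5

Outer boundary:
Apply the shoelace formula: 2A = Σ (x_i·y_{i+1} − x_{i+1}·y_i), indices taken mod 4.
Cross-terms: 100, 60, 102, -70  ⇒  Σ = 192
Area = |Σ|/2 = 96.
Hole:
Σ = (28) + (20) + (-9) + (-22) + (14) = 31
Area = |Σ|/2 = 15.5.
Net area = 96 − 15.5 = 80.5.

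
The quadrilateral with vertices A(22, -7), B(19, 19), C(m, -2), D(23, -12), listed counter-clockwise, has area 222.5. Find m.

The doubled signed area Σ (x_i y_{i+1} − x_{i+1} y_i) is linear in m.
With m=0 it equals 662; the coefficient of m is -31 (from the two edges through C).
So -31·m + 662 = 2·222.5 = 445 ⇒ m = 7.

7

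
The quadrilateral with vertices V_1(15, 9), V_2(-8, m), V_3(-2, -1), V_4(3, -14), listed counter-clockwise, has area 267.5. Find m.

Write out the shoelace sum; only the two edges meeting at V_2 involve m:
2·Area = [(15·m − (-8)·9) + ((-8)·(-1) − (-2)·m)] + 268
       = 17·m + 348 = 535
⇒ m = 11.

11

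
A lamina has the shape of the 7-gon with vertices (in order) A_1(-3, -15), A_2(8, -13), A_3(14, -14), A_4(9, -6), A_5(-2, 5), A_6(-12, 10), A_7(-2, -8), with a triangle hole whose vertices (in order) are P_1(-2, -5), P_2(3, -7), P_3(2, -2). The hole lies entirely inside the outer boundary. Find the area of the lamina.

Outer boundary:
Apply the surveyor's formula: 2A = Σ (x_i·y_{i+1} − x_{i+1}·y_i), indices taken mod 7.
Σ = (159) + (70) + (42) + (33) + (40) + (116) + (6) = 466
Area = |Σ|/2 = 233.
Hole:
Σ = (29) + (8) + (-14) = 23
Area = |Σ|/2 = 11.5.
Net area = 233 − 11.5 = 221.5.

221.5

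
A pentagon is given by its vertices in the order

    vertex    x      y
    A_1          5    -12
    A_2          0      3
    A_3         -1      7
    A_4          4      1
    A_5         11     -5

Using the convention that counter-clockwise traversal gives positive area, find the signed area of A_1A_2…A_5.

-74.5

Cross-terms: 15, 3, -29, -31, -107  ⇒  Σ = -149
Signed area = Σ/2 = -74.5 (negative ⇒ clockwise traversal).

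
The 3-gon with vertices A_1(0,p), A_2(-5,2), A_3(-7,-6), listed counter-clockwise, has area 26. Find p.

-4

The doubled signed area Σ (x_i y_{i+1} − x_{i+1} y_i) is linear in p.
With p=0 it equals 44; the coefficient of p is -2 (from the two edges through A_1).
So -2·p + 44 = 2·26 = 52 ⇒ p = -4.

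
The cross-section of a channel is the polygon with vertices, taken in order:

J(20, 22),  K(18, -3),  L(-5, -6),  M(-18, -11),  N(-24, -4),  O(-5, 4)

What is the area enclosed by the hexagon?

Apply the shoelace formula: 2A = Σ (x_i·y_{i+1} − x_{i+1}·y_i), indices taken mod 6.
J→K: (20)(-3) − (18)(22) = -456
K→L: (18)(-6) − (-5)(-3) = -123
L→M: (-5)(-11) − (-18)(-6) = -53
M→N: (-18)(-4) − (-24)(-11) = -192
N→O: (-24)(4) − (-5)(-4) = -116
O→J: (-5)(22) − (20)(4) = -190
Σ = -1130
Area = |Σ|/2 = 565.

565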